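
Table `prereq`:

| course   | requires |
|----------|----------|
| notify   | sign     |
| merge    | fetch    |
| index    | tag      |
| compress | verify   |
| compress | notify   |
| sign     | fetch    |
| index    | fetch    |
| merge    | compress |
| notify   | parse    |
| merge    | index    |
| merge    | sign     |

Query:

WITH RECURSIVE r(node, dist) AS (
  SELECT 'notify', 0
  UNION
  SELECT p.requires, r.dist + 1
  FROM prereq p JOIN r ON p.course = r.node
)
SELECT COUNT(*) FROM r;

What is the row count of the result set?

4

Base: (notify, dist=0).
Iteration 1: edges from {notify} -> (parse, dist=1), (sign, dist=1).
Iteration 2: edges from {parse,sign} -> (fetch, dist=2).
Iteration 3: no outgoing edges from {fetch}; recursion stops.
Total rows emitted: 4.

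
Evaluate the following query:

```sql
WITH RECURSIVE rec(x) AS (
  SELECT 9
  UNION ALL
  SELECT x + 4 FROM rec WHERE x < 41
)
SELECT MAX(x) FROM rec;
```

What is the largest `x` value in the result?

41

Base: x=9.
Iteration 1: 9 < 41 holds -> x = 9 + 4 = 13.
Iteration 2: 13 < 41 holds -> x = 13 + 4 = 17.
Iteration 3: 17 < 41 holds -> x = 17 + 4 = 21.
Iteration 4: 21 < 41 holds -> x = 21 + 4 = 25.
Iteration 5: 25 < 41 holds -> x = 25 + 4 = 29.
Iteration 6: 29 < 41 holds -> x = 29 + 4 = 33.
Iteration 7: 33 < 41 holds -> x = 33 + 4 = 37.
Iteration 8: 37 < 41 holds -> x = 37 + 4 = 41.
Iteration 9: 41 < 41 fails; recursion stops.
x values: 9, 13, 17, 21, 25, 29, 33, 37, 41; the maximum is 41.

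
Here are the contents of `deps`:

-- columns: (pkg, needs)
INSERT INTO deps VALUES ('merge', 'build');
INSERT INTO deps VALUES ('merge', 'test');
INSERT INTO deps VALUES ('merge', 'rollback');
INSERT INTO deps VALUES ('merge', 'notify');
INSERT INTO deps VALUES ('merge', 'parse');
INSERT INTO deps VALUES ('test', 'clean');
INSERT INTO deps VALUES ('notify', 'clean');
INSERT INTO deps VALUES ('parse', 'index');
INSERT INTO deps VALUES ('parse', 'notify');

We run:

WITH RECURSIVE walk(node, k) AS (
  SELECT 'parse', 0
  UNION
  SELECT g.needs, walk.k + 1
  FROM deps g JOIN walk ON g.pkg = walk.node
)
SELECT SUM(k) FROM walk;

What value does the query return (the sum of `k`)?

Base: (parse, k=0).
Iteration 1: edges from {parse} -> (index, k=1), (notify, k=1).
Iteration 2: edges from {index,notify} -> (clean, k=2).
Iteration 3: no outgoing edges from {clean}; recursion stops.
SUM(k) = 0 + 1 + 1 + 2 = 4.

4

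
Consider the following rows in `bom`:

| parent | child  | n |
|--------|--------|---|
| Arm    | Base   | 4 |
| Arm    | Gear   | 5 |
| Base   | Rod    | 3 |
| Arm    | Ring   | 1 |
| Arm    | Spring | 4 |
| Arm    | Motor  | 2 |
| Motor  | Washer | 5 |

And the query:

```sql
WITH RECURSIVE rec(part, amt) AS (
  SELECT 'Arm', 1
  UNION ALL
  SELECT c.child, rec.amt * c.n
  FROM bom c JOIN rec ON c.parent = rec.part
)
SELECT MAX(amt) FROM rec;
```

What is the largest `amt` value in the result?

12

Base: (Arm, amt=1).
Iteration 1: components of {Arm} -> Base = 1*4 = 4, Gear = 1*5 = 5, Motor = 1*2 = 2, Ring = 1*1 = 1, Spring = 1*4 = 4.
Iteration 2: components of {Base,Gear,Motor,Ring,Spring} -> Rod = 4*3 = 12, Washer = 2*5 = 10.
Iteration 3: no further components; recursion stops.
amt values: 1, 4, 5, 1, 4, 2, 12, 10; the maximum is 12.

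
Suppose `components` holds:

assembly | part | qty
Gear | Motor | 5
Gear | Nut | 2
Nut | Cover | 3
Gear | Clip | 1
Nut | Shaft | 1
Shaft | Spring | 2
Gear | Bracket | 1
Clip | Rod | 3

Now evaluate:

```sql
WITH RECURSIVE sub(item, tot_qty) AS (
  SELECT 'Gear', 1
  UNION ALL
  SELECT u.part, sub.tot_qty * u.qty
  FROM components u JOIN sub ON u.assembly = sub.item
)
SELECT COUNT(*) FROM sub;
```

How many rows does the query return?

Base: (Gear, tot_qty=1).
Iteration 1: components of {Gear} -> Bracket = 1*1 = 1, Clip = 1*1 = 1, Motor = 1*5 = 5, Nut = 1*2 = 2.
Iteration 2: components of {Bracket,Clip,Motor,Nut} -> Cover = 2*3 = 6, Rod = 1*3 = 3, Shaft = 2*1 = 2.
Iteration 3: components of {Cover,Rod,Shaft} -> Spring = 2*2 = 4.
Iteration 4: no further components; recursion stops.
Total rows emitted: 9.

9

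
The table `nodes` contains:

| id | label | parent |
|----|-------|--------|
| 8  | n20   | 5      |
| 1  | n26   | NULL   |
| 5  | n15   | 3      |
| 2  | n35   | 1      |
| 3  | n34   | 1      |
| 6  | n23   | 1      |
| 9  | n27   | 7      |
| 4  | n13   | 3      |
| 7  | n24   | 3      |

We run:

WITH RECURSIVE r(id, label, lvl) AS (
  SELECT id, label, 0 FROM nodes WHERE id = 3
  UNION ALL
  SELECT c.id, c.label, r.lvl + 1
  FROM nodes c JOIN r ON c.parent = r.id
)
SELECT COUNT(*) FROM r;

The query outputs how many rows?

6

Base: id=3 (n34) at lvl 0.
Iteration 1: rows with parent in {3} -> n13 (id 4, lvl 1), n15 (id 5, lvl 1), n24 (id 7, lvl 1).
Iteration 2: rows with parent in {4,5,7} -> n20 (id 8, lvl 2), n27 (id 9, lvl 2).
Iteration 3: no rows with parent in {8,9}; recursion stops.
Total rows emitted: 6.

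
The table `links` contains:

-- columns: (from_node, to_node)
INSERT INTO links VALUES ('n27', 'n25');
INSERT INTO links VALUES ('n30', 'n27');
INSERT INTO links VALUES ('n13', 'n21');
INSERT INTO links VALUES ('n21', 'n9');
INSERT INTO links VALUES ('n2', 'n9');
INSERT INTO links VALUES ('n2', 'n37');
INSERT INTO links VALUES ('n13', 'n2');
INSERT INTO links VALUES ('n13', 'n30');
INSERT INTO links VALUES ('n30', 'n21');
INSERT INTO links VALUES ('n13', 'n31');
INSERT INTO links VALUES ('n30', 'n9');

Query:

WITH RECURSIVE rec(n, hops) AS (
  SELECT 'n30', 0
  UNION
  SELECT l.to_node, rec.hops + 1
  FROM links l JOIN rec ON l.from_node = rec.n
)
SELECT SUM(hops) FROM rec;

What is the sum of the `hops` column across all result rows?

7

Base: (n30, hops=0).
Iteration 1: edges from {n30} -> (n21, hops=1), (n27, hops=1), (n9, hops=1).
Iteration 2: edges from {n21,n27,n9} -> (n25, hops=2), (n9, hops=2).
Iteration 3: no outgoing edges from {n25,n9}; recursion stops.
SUM(hops) = 0 + 1 + 1 + 1 + 2 + 2 = 7.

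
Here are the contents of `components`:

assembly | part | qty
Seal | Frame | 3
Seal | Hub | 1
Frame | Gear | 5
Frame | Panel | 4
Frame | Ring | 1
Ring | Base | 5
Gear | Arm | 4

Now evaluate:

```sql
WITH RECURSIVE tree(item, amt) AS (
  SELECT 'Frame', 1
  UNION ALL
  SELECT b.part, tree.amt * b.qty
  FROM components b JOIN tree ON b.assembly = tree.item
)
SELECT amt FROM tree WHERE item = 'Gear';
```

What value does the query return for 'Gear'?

5

Base: (Frame, amt=1).
Iteration 1: components of {Frame} -> Gear = 1*5 = 5, Panel = 1*4 = 4, Ring = 1*1 = 1.
Iteration 2: components of {Gear,Panel,Ring} -> Arm = 5*4 = 20, Base = 1*5 = 5.
Iteration 3: no further components; recursion stops.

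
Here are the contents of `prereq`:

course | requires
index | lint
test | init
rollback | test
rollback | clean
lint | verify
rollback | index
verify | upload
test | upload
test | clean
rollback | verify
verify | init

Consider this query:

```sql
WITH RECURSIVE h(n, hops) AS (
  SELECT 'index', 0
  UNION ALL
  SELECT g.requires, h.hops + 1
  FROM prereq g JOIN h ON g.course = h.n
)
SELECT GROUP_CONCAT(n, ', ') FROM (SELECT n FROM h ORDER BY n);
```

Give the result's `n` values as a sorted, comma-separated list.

index, init, lint, upload, verify

Base: (index, hops=0).
Iteration 1: edges from {index} -> (lint, hops=1).
Iteration 2: edges from {lint} -> (verify, hops=2).
Iteration 3: edges from {verify} -> (init, hops=3), (upload, hops=3).
Iteration 4: no outgoing edges from {init,upload}; recursion stops.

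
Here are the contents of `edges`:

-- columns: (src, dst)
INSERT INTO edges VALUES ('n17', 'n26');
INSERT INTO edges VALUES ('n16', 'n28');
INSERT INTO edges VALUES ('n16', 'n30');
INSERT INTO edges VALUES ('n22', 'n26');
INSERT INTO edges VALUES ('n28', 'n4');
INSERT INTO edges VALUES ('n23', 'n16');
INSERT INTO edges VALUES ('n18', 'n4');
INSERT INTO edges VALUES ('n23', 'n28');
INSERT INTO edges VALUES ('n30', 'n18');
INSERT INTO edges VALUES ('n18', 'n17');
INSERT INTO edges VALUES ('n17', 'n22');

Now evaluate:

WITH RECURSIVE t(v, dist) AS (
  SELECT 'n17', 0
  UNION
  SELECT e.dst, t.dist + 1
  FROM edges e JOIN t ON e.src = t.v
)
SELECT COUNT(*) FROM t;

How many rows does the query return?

4

Base: (n17, dist=0).
Iteration 1: edges from {n17} -> (n22, dist=1), (n26, dist=1).
Iteration 2: edges from {n22,n26} -> (n26, dist=2).
Iteration 3: no outgoing edges from {n26}; recursion stops.
Total rows emitted: 4.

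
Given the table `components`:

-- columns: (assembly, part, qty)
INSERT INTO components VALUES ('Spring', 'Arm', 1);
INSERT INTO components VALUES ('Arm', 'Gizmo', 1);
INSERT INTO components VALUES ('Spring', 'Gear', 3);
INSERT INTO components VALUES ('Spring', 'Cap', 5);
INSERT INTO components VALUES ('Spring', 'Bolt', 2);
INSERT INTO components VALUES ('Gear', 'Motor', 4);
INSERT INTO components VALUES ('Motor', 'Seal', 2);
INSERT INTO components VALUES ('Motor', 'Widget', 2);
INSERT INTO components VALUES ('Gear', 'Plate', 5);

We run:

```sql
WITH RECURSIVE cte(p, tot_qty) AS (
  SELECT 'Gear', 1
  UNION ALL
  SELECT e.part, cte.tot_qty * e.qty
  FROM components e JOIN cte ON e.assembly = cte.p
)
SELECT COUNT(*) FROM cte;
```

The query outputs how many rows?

Base: (Gear, tot_qty=1).
Iteration 1: components of {Gear} -> Motor = 1*4 = 4, Plate = 1*5 = 5.
Iteration 2: components of {Motor,Plate} -> Seal = 4*2 = 8, Widget = 4*2 = 8.
Iteration 3: no further components; recursion stops.
Total rows emitted: 5.

5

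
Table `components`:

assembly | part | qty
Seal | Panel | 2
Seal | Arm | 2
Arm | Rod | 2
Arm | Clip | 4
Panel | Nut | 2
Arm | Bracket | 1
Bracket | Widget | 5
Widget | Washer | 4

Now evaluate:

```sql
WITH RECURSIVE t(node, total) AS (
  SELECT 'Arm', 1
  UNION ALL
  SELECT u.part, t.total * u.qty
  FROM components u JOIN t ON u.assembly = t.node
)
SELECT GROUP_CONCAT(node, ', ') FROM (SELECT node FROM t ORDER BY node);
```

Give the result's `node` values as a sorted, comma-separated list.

Arm, Bracket, Clip, Rod, Washer, Widget

Base: (Arm, total=1).
Iteration 1: components of {Arm} -> Bracket = 1*1 = 1, Clip = 1*4 = 4, Rod = 1*2 = 2.
Iteration 2: components of {Bracket,Clip,Rod} -> Widget = 1*5 = 5.
Iteration 3: components of {Widget} -> Washer = 5*4 = 20.
Iteration 4: no further components; recursion stops.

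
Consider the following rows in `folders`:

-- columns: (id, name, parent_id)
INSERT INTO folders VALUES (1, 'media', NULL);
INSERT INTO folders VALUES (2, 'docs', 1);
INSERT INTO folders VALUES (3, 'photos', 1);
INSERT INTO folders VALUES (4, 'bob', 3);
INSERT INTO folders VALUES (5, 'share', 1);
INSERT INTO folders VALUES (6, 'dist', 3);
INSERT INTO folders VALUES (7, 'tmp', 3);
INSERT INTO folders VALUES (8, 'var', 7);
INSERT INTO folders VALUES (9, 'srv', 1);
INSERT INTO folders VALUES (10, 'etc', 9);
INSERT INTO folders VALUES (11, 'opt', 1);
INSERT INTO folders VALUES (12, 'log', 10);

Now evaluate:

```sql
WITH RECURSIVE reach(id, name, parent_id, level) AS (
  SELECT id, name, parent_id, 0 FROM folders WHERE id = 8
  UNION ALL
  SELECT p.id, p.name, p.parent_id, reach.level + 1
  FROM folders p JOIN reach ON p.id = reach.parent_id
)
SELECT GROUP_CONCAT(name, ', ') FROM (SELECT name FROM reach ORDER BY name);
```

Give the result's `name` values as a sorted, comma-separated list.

media, photos, tmp, var

Base: id=8 (var), parent_id=7, level 0.
Iteration 1: join on id=7 -> tmp (id 7, parent_id=3, level 1).
Iteration 2: join on id=3 -> photos (id 3, parent_id=1, level 2).
Iteration 3: join on id=1 -> media (id 1, parent_id=NULL, level 3).
Iteration 4: parent_id is NULL; no match; recursion stops.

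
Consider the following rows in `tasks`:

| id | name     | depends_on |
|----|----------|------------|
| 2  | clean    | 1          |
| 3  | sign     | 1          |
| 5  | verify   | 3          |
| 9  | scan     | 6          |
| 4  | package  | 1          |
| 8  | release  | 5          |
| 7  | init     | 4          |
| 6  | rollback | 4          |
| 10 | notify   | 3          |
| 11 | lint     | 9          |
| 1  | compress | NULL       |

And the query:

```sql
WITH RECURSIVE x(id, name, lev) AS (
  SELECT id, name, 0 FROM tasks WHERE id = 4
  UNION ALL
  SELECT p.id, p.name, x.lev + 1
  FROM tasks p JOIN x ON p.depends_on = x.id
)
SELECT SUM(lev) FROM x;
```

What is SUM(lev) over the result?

Base: id=4 (package) at lev 0.
Iteration 1: rows with depends_on in {4} -> rollback (id 6, lev 1), init (id 7, lev 1).
Iteration 2: rows with depends_on in {6,7} -> scan (id 9, lev 2).
Iteration 3: rows with depends_on in {9} -> lint (id 11, lev 3).
Iteration 4: no rows with depends_on in {11}; recursion stops.
SUM(lev) = 0 + 1 + 1 + 2 + 3 = 7.

7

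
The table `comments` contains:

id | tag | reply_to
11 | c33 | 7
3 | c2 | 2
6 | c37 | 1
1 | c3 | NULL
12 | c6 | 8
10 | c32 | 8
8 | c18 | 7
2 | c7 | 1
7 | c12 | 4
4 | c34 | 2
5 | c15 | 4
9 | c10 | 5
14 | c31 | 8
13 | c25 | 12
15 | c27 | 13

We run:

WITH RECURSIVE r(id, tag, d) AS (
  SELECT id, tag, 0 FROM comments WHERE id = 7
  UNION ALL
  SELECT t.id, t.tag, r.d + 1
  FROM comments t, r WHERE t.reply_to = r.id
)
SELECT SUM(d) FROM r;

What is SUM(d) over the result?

Base: id=7 (c12) at d 0.
Iteration 1: rows with reply_to in {7} -> c18 (id 8, d 1), c33 (id 11, d 1).
Iteration 2: rows with reply_to in {8,11} -> c32 (id 10, d 2), c6 (id 12, d 2), c31 (id 14, d 2).
Iteration 3: rows with reply_to in {10,12,14} -> c25 (id 13, d 3).
Iteration 4: rows with reply_to in {13} -> c27 (id 15, d 4).
Iteration 5: no rows with reply_to in {15}; recursion stops.
SUM(d) = 0 + 1 + 1 + 2 + 2 + 2 + 3 + 4 = 15.

15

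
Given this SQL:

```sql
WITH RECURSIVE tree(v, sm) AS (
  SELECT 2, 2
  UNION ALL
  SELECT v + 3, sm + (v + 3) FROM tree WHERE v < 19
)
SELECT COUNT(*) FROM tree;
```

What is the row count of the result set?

7

Base: v=2, sm=2.
Iteration 1: 2 < 19 holds -> v = 2 + 3 = 5, sm = 2 + 5 = 7.
Iteration 2: 5 < 19 holds -> v = 5 + 3 = 8, sm = 7 + 8 = 15.
Iteration 3: 8 < 19 holds -> v = 8 + 3 = 11, sm = 15 + 11 = 26.
Iteration 4: 11 < 19 holds -> v = 11 + 3 = 14, sm = 26 + 14 = 40.
Iteration 5: 14 < 19 holds -> v = 14 + 3 = 17, sm = 40 + 17 = 57.
Iteration 6: 17 < 19 holds -> v = 17 + 3 = 20, sm = 57 + 20 = 77.
Iteration 7: 20 < 19 fails; recursion stops.
Total rows emitted: 7.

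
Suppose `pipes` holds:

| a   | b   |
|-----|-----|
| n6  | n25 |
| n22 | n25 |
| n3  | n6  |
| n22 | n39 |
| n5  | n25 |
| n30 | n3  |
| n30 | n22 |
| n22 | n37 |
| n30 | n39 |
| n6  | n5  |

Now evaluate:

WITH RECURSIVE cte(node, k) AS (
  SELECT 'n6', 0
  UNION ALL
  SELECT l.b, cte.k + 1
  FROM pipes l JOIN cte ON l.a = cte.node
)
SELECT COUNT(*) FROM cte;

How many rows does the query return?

Base: (n6, k=0).
Iteration 1: edges from {n6} -> (n25, k=1), (n5, k=1).
Iteration 2: edges from {n25,n5} -> (n25, k=2).
Iteration 3: no outgoing edges from {n25}; recursion stops.
Total rows emitted: 4.

4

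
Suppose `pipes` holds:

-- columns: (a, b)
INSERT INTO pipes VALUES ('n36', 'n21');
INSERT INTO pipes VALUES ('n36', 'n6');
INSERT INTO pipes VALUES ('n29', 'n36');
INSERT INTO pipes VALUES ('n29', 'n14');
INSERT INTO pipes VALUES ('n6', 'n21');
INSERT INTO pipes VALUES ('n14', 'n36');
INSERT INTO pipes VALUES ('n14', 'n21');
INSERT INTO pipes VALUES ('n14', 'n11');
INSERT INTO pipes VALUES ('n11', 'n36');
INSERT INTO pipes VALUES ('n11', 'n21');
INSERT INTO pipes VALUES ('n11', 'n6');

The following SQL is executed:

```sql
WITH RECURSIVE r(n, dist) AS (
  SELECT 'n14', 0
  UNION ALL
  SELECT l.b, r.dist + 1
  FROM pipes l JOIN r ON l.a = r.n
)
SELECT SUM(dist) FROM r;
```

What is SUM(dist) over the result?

29

Base: (n14, dist=0).
Iteration 1: edges from {n14} -> (n11, dist=1), (n21, dist=1), (n36, dist=1).
Iteration 2: edges from {n11,n21,n36} -> (n21, dist=2) x2, (n36, dist=2), (n6, dist=2) x2. [UNION ALL keeps all 5 new rows, including repeats]
Iteration 3: edges from {n21,n36,n6} -> (n21, dist=3) x3, (n6, dist=3). [UNION ALL keeps all 4 new rows, including repeats]
Iteration 4: edges from {n21,n6} -> (n21, dist=4).
Iteration 5: no outgoing edges from {n21}; recursion stops.
SUM(dist) = 0 + 1 + 1 + 1 + 2 + 2 + 2 + 2 + 2 + 3 + 3 + 3 + 3 + 4 = 29.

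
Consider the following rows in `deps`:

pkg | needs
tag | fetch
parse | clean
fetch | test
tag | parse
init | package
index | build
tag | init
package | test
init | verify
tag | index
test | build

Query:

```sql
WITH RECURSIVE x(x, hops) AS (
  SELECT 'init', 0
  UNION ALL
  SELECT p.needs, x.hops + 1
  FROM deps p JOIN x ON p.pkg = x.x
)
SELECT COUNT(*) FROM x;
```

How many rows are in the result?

Base: (init, hops=0).
Iteration 1: edges from {init} -> (package, hops=1), (verify, hops=1).
Iteration 2: edges from {package,verify} -> (test, hops=2).
Iteration 3: edges from {test} -> (build, hops=3).
Iteration 4: no outgoing edges from {build}; recursion stops.
Total rows emitted: 5.

5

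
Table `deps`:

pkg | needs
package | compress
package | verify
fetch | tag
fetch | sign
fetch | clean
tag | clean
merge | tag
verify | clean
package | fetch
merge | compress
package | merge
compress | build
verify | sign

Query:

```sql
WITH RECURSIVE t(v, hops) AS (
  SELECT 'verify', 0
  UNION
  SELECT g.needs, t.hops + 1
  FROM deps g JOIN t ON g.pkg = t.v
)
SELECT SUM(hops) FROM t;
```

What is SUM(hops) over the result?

Base: (verify, hops=0).
Iteration 1: edges from {verify} -> (clean, hops=1), (sign, hops=1).
Iteration 2: no outgoing edges from {clean,sign}; recursion stops.
SUM(hops) = 0 + 1 + 1 = 2.

2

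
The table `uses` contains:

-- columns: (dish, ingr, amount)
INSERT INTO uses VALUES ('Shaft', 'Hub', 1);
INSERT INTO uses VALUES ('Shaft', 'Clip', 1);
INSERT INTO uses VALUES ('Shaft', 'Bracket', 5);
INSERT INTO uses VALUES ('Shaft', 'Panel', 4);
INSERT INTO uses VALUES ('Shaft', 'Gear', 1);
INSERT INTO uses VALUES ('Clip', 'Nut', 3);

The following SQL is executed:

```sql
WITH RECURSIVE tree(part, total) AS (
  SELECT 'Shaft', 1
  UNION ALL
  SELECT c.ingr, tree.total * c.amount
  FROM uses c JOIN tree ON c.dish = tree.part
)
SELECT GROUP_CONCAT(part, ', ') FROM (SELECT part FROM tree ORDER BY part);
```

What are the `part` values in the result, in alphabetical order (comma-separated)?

Base: (Shaft, total=1).
Iteration 1: components of {Shaft} -> Bracket = 1*5 = 5, Clip = 1*1 = 1, Gear = 1*1 = 1, Hub = 1*1 = 1, Panel = 1*4 = 4.
Iteration 2: components of {Bracket,Clip,Gear,Hub,Panel} -> Nut = 1*3 = 3.
Iteration 3: no further components; recursion stops.

Bracket, Clip, Gear, Hub, Nut, Panel, Shaft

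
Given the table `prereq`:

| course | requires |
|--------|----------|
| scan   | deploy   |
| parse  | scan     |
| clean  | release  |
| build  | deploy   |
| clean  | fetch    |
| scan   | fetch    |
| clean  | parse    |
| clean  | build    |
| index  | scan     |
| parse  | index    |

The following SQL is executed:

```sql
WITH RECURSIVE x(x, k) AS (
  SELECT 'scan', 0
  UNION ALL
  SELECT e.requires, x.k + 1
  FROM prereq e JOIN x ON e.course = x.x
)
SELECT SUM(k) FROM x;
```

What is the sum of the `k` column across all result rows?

2

Base: (scan, k=0).
Iteration 1: edges from {scan} -> (deploy, k=1), (fetch, k=1).
Iteration 2: no outgoing edges from {deploy,fetch}; recursion stops.
SUM(k) = 0 + 1 + 1 = 2.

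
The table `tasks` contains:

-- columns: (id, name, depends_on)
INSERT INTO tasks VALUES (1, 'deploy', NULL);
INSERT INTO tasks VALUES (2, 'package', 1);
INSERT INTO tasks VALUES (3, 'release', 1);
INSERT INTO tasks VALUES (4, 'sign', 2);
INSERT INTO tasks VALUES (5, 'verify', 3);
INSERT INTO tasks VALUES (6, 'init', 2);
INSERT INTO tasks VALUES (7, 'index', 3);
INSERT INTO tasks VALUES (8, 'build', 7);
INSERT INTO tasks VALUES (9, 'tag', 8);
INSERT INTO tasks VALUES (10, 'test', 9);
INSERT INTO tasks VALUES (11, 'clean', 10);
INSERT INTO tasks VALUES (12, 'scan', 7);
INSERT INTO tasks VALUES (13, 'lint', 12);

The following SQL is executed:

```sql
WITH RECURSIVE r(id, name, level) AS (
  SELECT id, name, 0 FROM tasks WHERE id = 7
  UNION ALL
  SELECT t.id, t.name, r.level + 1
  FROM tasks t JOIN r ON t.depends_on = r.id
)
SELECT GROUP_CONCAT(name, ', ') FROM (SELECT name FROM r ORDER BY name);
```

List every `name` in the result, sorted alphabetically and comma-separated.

build, clean, index, lint, scan, tag, test

Base: id=7 (index) at level 0.
Iteration 1: rows with depends_on in {7} -> build (id 8, level 1), scan (id 12, level 1).
Iteration 2: rows with depends_on in {8,12} -> tag (id 9, level 2), lint (id 13, level 2).
Iteration 3: rows with depends_on in {9,13} -> test (id 10, level 3).
Iteration 4: rows with depends_on in {10} -> clean (id 11, level 4).
Iteration 5: no rows with depends_on in {11}; recursion stops.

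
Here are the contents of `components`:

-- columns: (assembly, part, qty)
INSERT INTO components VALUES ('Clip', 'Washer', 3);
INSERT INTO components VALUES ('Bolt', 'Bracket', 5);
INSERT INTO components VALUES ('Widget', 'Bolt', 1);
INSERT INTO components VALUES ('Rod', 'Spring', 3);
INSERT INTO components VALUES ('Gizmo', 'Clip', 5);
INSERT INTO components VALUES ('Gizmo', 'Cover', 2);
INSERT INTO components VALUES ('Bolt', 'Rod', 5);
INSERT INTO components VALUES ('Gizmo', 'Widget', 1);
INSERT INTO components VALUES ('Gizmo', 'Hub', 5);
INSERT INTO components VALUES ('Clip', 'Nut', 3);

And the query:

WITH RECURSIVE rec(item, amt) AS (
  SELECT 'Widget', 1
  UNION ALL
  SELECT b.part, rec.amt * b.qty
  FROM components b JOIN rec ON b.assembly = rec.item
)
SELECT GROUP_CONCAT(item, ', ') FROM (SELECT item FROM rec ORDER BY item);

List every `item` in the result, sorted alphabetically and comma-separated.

Base: (Widget, amt=1).
Iteration 1: components of {Widget} -> Bolt = 1*1 = 1.
Iteration 2: components of {Bolt} -> Bracket = 1*5 = 5, Rod = 1*5 = 5.
Iteration 3: components of {Bracket,Rod} -> Spring = 5*3 = 15.
Iteration 4: no further components; recursion stops.

Bolt, Bracket, Rod, Spring, Widget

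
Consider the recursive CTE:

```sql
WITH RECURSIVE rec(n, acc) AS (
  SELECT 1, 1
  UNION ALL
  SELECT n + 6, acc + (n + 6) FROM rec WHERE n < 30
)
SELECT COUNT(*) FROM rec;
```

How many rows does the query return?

Base: n=1, acc=1.
Iteration 1: 1 < 30 holds -> n = 1 + 6 = 7, acc = 1 + 7 = 8.
Iteration 2: 7 < 30 holds -> n = 7 + 6 = 13, acc = 8 + 13 = 21.
Iteration 3: 13 < 30 holds -> n = 13 + 6 = 19, acc = 21 + 19 = 40.
Iteration 4: 19 < 30 holds -> n = 19 + 6 = 25, acc = 40 + 25 = 65.
Iteration 5: 25 < 30 holds -> n = 25 + 6 = 31, acc = 65 + 31 = 96.
Iteration 6: 31 < 30 fails; recursion stops.
Total rows emitted: 6.

6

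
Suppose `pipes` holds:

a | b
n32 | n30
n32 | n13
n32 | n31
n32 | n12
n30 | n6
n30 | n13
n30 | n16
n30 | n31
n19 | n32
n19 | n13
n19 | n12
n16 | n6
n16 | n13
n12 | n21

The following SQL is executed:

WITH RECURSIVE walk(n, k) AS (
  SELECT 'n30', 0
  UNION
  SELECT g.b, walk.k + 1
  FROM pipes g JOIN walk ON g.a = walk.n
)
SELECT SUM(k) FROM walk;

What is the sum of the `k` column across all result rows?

8

Base: (n30, k=0).
Iteration 1: edges from {n30} -> (n13, k=1), (n16, k=1), (n31, k=1), (n6, k=1).
Iteration 2: edges from {n13,n16,n31,n6} -> (n13, k=2), (n6, k=2).
Iteration 3: no outgoing edges from {n13,n6}; recursion stops.
SUM(k) = 0 + 1 + 1 + 1 + 1 + 2 + 2 = 8.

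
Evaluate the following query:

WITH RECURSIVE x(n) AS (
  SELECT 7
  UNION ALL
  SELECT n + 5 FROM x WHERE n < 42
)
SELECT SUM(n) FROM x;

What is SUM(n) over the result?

196

Base: n=7.
Iteration 1: 7 < 42 holds -> n = 7 + 5 = 12.
Iteration 2: 12 < 42 holds -> n = 12 + 5 = 17.
Iteration 3: 17 < 42 holds -> n = 17 + 5 = 22.
Iteration 4: 22 < 42 holds -> n = 22 + 5 = 27.
Iteration 5: 27 < 42 holds -> n = 27 + 5 = 32.
Iteration 6: 32 < 42 holds -> n = 32 + 5 = 37.
Iteration 7: 37 < 42 holds -> n = 37 + 5 = 42.
Iteration 8: 42 < 42 fails; recursion stops.
SUM(n) = 7 + 12 + 17 + 22 + 27 + 32 + 37 + 42 = 196.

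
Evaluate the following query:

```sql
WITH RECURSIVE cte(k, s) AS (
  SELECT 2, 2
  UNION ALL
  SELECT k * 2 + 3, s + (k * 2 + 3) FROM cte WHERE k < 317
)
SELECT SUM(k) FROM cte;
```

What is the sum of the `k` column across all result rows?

614

Base: k=2, s=2.
Iteration 1: 2 < 317 holds -> k = 2 * 2 + 3 = 7, s = 2 + 7 = 9.
Iteration 2: 7 < 317 holds -> k = 7 * 2 + 3 = 17, s = 9 + 17 = 26.
Iteration 3: 17 < 317 holds -> k = 17 * 2 + 3 = 37, s = 26 + 37 = 63.
Iteration 4: 37 < 317 holds -> k = 37 * 2 + 3 = 77, s = 63 + 77 = 140.
Iteration 5: 77 < 317 holds -> k = 77 * 2 + 3 = 157, s = 140 + 157 = 297.
Iteration 6: 157 < 317 holds -> k = 157 * 2 + 3 = 317, s = 297 + 317 = 614.
Iteration 7: 317 < 317 fails; recursion stops.
SUM(k) = 2 + 7 + 17 + 37 + 77 + 157 + 317 = 614.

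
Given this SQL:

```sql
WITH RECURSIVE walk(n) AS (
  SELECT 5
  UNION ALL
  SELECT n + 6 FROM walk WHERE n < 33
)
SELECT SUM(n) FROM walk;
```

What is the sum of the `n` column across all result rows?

Base: n=5.
Iteration 1: 5 < 33 holds -> n = 5 + 6 = 11.
Iteration 2: 11 < 33 holds -> n = 11 + 6 = 17.
Iteration 3: 17 < 33 holds -> n = 17 + 6 = 23.
Iteration 4: 23 < 33 holds -> n = 23 + 6 = 29.
Iteration 5: 29 < 33 holds -> n = 29 + 6 = 35.
Iteration 6: 35 < 33 fails; recursion stops.
SUM(n) = 5 + 11 + 17 + 23 + 29 + 35 = 120.

120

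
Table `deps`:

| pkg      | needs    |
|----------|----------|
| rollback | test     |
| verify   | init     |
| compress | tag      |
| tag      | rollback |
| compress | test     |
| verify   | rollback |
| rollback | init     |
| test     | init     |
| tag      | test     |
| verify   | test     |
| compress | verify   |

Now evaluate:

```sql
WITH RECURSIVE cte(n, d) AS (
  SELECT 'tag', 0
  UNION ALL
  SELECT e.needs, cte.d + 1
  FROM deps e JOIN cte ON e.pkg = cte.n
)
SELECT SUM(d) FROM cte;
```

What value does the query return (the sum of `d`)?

11

Base: (tag, d=0).
Iteration 1: edges from {tag} -> (rollback, d=1), (test, d=1).
Iteration 2: edges from {rollback,test} -> (init, d=2) x2, (test, d=2). [UNION ALL keeps all 3 new rows, including repeats]
Iteration 3: edges from {init,test} -> (init, d=3).
Iteration 4: no outgoing edges from {init}; recursion stops.
SUM(d) = 0 + 1 + 1 + 2 + 2 + 2 + 3 = 11.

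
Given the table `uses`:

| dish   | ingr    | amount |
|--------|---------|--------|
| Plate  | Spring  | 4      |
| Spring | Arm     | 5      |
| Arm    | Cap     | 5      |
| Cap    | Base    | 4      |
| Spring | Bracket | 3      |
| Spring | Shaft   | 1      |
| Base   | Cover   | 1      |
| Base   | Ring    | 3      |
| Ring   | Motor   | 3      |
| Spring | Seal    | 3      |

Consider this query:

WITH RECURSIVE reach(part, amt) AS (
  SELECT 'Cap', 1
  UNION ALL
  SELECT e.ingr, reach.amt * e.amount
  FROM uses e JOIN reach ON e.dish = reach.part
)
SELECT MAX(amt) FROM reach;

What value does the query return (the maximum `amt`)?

Base: (Cap, amt=1).
Iteration 1: components of {Cap} -> Base = 1*4 = 4.
Iteration 2: components of {Base} -> Cover = 4*1 = 4, Ring = 4*3 = 12.
Iteration 3: components of {Cover,Ring} -> Motor = 12*3 = 36.
Iteration 4: no further components; recursion stops.
amt values: 1, 4, 4, 12, 36; the maximum is 36.

36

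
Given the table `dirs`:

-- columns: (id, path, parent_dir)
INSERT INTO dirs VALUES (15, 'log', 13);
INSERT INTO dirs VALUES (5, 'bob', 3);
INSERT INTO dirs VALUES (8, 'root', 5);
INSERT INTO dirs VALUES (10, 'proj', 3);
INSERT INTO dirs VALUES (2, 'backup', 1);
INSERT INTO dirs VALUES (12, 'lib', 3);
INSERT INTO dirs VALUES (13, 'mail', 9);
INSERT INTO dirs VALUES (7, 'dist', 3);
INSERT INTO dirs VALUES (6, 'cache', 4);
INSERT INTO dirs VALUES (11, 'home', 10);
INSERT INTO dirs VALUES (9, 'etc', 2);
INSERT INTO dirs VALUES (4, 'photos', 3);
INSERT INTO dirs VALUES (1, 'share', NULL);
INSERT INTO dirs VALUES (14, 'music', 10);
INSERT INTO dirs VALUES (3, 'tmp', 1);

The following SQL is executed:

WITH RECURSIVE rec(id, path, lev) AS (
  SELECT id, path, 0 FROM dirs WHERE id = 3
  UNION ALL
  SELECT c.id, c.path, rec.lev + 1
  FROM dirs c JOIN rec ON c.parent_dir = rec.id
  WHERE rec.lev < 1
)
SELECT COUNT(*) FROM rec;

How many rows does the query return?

6

Base: id=3 (tmp) at lev 0.
Iteration 1: rows with parent_dir in {3} -> photos (id 4, lev 1), bob (id 5, lev 1), dist (id 7, lev 1), proj (id 10, lev 1), lib (id 12, lev 1).
Iteration 2: lev < 1 fails for all current rows; recursion stops.
Total rows emitted: 6.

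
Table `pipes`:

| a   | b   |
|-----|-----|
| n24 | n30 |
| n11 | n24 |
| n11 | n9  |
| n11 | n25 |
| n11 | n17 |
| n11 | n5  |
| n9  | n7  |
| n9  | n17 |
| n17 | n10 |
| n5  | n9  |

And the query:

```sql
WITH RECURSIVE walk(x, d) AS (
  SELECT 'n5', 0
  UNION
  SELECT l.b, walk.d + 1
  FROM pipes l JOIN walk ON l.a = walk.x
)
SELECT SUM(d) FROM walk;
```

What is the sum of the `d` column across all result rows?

8

Base: (n5, d=0).
Iteration 1: edges from {n5} -> (n9, d=1).
Iteration 2: edges from {n9} -> (n17, d=2), (n7, d=2).
Iteration 3: edges from {n17,n7} -> (n10, d=3).
Iteration 4: no outgoing edges from {n10}; recursion stops.
SUM(d) = 0 + 1 + 2 + 2 + 3 = 8.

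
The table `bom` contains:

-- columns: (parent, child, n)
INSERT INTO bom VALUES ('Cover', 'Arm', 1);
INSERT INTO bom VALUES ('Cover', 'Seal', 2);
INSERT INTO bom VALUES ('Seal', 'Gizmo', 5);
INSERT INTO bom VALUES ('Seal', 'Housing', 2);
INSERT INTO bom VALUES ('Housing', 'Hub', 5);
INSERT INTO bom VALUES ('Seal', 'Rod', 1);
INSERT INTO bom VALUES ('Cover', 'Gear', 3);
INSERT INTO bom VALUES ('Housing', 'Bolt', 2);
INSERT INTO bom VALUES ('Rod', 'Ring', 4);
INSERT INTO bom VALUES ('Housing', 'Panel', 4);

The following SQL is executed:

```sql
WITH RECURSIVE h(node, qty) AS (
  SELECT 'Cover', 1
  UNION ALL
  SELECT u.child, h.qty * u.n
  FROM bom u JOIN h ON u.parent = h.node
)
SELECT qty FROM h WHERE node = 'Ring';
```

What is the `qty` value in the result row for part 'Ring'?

8

Base: (Cover, qty=1).
Iteration 1: components of {Cover} -> Arm = 1*1 = 1, Gear = 1*3 = 3, Seal = 1*2 = 2.
Iteration 2: components of {Arm,Gear,Seal} -> Gizmo = 2*5 = 10, Housing = 2*2 = 4, Rod = 2*1 = 2.
Iteration 3: components of {Gizmo,Housing,Rod} -> Bolt = 4*2 = 8, Hub = 4*5 = 20, Panel = 4*4 = 16, Ring = 2*4 = 8.
Iteration 4: no further components; recursion stops.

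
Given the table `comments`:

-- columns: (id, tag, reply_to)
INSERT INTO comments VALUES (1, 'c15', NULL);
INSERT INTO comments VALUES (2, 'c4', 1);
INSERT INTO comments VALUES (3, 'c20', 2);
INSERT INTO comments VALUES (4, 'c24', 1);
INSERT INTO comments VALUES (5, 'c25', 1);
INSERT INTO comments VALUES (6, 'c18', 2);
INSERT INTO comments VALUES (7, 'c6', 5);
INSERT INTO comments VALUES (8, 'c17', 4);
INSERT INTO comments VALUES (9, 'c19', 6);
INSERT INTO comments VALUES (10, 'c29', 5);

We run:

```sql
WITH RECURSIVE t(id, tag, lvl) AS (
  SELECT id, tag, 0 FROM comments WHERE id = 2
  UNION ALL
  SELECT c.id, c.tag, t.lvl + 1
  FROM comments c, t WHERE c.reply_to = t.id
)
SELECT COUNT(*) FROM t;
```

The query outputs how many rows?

4

Base: id=2 (c4) at lvl 0.
Iteration 1: rows with reply_to in {2} -> c20 (id 3, lvl 1), c18 (id 6, lvl 1).
Iteration 2: rows with reply_to in {3,6} -> c19 (id 9, lvl 2).
Iteration 3: no rows with reply_to in {9}; recursion stops.
Total rows emitted: 4.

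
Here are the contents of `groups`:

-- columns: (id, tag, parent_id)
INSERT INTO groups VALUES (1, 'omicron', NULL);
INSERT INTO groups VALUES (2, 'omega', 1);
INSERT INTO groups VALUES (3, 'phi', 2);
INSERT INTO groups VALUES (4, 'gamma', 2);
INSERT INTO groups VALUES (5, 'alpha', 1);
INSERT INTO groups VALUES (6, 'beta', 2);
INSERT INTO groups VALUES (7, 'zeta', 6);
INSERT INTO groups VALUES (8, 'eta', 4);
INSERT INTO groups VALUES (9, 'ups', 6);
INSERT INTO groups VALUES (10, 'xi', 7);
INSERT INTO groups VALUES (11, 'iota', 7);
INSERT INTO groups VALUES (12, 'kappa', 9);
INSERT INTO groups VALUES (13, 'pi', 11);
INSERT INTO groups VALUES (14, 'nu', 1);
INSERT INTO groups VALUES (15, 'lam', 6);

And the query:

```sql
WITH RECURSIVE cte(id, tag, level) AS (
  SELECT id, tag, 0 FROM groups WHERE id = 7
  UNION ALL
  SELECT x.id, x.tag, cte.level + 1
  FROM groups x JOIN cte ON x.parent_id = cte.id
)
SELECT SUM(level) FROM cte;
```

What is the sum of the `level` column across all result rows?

Base: id=7 (zeta) at level 0.
Iteration 1: rows with parent_id in {7} -> xi (id 10, level 1), iota (id 11, level 1).
Iteration 2: rows with parent_id in {10,11} -> pi (id 13, level 2).
Iteration 3: no rows with parent_id in {13}; recursion stops.
SUM(level) = 0 + 1 + 1 + 2 = 4.

4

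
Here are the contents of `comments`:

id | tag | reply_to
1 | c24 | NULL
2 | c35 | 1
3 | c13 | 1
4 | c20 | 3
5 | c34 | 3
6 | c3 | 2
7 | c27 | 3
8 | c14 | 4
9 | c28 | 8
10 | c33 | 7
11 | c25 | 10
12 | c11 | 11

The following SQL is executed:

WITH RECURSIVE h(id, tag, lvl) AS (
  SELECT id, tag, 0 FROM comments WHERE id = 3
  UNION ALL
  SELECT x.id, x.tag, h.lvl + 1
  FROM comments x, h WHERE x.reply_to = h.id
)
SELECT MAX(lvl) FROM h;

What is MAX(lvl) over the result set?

Base: id=3 (c13) at lvl 0.
Iteration 1: rows with reply_to in {3} -> c20 (id 4, lvl 1), c34 (id 5, lvl 1), c27 (id 7, lvl 1).
Iteration 2: rows with reply_to in {4,5,7} -> c14 (id 8, lvl 2), c33 (id 10, lvl 2).
Iteration 3: rows with reply_to in {8,10} -> c28 (id 9, lvl 3), c25 (id 11, lvl 3).
Iteration 4: rows with reply_to in {9,11} -> c11 (id 12, lvl 4).
Iteration 5: no rows with reply_to in {12}; recursion stops.
lvl values: 0, 1, 1, 1, 2, 2, 3, 3, 4; the maximum is 4.

4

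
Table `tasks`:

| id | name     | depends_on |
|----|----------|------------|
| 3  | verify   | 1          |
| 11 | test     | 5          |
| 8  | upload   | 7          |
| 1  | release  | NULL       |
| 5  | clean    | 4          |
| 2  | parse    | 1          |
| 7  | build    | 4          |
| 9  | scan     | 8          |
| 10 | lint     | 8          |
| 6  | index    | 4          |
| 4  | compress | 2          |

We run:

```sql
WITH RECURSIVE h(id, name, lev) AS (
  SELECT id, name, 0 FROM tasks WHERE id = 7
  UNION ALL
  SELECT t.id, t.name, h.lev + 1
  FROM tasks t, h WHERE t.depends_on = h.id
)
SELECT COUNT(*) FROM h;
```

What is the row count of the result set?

4

Base: id=7 (build) at lev 0.
Iteration 1: rows with depends_on in {7} -> upload (id 8, lev 1).
Iteration 2: rows with depends_on in {8} -> scan (id 9, lev 2), lint (id 10, lev 2).
Iteration 3: no rows with depends_on in {9,10}; recursion stops.
Total rows emitted: 4.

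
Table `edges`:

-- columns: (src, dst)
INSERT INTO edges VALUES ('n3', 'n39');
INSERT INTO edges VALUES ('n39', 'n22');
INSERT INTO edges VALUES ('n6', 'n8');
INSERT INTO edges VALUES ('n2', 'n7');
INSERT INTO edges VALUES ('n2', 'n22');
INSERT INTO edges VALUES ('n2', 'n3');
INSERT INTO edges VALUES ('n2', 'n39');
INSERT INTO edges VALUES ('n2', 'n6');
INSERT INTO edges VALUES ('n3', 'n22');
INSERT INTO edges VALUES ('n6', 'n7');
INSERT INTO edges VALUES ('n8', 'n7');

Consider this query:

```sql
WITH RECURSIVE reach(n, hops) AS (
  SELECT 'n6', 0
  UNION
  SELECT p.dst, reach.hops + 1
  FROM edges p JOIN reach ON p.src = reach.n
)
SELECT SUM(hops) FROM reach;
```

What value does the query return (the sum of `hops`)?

Base: (n6, hops=0).
Iteration 1: edges from {n6} -> (n7, hops=1), (n8, hops=1).
Iteration 2: edges from {n7,n8} -> (n7, hops=2).
Iteration 3: no outgoing edges from {n7}; recursion stops.
SUM(hops) = 0 + 1 + 1 + 2 = 4.

4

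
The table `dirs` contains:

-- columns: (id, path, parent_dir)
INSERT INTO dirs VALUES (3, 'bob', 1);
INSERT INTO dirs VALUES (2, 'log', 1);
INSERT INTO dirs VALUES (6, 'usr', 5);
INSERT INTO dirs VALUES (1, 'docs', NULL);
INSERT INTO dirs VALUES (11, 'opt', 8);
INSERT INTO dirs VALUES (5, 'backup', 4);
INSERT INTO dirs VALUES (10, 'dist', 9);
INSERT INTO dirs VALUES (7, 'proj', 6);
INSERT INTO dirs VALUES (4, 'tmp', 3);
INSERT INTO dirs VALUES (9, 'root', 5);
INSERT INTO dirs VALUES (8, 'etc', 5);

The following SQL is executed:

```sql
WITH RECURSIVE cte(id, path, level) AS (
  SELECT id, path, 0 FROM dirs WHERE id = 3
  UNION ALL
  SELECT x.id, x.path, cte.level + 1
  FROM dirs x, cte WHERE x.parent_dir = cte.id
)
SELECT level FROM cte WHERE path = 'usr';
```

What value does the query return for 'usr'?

Base: id=3 (bob) at level 0.
Iteration 1: rows with parent_dir in {3} -> tmp (id 4, level 1).
Iteration 2: rows with parent_dir in {4} -> backup (id 5, level 2).
Iteration 3: rows with parent_dir in {5} -> usr (id 6, level 3), etc (id 8, level 3), root (id 9, level 3).
Iteration 4: rows with parent_dir in {6,8,9} -> proj (id 7, level 4), dist (id 10, level 4), opt (id 11, level 4).
Iteration 5: no rows with parent_dir in {7,10,11}; recursion stops.

3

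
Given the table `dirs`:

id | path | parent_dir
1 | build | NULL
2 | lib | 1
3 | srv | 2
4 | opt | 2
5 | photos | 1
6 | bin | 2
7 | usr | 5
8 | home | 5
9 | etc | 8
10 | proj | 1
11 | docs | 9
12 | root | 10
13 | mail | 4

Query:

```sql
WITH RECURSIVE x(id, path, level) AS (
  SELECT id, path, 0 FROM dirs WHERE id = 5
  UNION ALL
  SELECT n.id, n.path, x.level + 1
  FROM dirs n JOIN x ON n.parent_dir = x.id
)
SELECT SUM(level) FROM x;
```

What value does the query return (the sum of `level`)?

7

Base: id=5 (photos) at level 0.
Iteration 1: rows with parent_dir in {5} -> usr (id 7, level 1), home (id 8, level 1).
Iteration 2: rows with parent_dir in {7,8} -> etc (id 9, level 2).
Iteration 3: rows with parent_dir in {9} -> docs (id 11, level 3).
Iteration 4: no rows with parent_dir in {11}; recursion stops.
SUM(level) = 0 + 1 + 1 + 2 + 3 = 7.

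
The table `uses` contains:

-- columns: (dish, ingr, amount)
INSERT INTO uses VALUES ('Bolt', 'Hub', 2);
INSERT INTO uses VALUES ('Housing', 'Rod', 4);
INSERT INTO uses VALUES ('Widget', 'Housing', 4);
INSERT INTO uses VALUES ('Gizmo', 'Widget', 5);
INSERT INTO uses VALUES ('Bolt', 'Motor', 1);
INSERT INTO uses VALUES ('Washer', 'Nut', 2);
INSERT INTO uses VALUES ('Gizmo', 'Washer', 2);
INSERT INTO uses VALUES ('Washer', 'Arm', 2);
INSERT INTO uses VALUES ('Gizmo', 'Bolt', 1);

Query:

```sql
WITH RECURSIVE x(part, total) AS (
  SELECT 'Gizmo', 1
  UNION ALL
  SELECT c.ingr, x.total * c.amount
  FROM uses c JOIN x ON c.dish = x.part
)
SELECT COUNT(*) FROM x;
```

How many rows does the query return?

10

Base: (Gizmo, total=1).
Iteration 1: components of {Gizmo} -> Bolt = 1*1 = 1, Washer = 1*2 = 2, Widget = 1*5 = 5.
Iteration 2: components of {Bolt,Washer,Widget} -> Arm = 2*2 = 4, Housing = 5*4 = 20, Hub = 1*2 = 2, Motor = 1*1 = 1, Nut = 2*2 = 4.
Iteration 3: components of {Arm,Housing,Hub,Motor,Nut} -> Rod = 20*4 = 80.
Iteration 4: no further components; recursion stops.
Total rows emitted: 10.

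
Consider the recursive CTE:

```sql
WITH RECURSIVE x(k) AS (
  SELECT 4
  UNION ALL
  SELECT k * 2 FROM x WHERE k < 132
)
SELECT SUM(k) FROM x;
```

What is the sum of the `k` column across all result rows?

Base: k=4.
Iteration 1: 4 < 132 holds -> k = 4 * 2 = 8.
Iteration 2: 8 < 132 holds -> k = 8 * 2 = 16.
Iteration 3: 16 < 132 holds -> k = 16 * 2 = 32.
Iteration 4: 32 < 132 holds -> k = 32 * 2 = 64.
Iteration 5: 64 < 132 holds -> k = 64 * 2 = 128.
Iteration 6: 128 < 132 holds -> k = 128 * 2 = 256.
Iteration 7: 256 < 132 fails; recursion stops.
SUM(k) = 4 + 8 + 16 + 32 + 64 + 128 + 256 = 508.

508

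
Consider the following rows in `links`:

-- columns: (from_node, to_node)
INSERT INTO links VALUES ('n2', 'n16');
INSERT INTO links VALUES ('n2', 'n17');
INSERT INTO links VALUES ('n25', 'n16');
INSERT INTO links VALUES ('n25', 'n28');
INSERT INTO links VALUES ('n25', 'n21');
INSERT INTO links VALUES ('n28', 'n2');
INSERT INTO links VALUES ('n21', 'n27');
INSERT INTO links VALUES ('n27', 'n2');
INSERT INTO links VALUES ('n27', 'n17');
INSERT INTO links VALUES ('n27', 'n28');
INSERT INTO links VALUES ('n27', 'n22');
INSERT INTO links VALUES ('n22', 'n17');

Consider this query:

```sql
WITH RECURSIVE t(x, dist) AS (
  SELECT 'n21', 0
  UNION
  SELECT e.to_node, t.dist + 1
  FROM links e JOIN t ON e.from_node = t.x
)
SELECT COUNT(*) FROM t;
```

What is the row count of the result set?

Base: (n21, dist=0).
Iteration 1: edges from {n21} -> (n27, dist=1).
Iteration 2: edges from {n27} -> (n17, dist=2), (n2, dist=2), (n22, dist=2), (n28, dist=2).
Iteration 3: edges from {n17,n2,n22,n28} -> (n16, dist=3), (n17, dist=3), (n2, dist=3). [UNION drops 1 duplicate row(s)]
Iteration 4: edges from {n16,n17,n2} -> (n16, dist=4), (n17, dist=4).
Iteration 5: no outgoing edges from {n16,n17}; recursion stops.
Total rows emitted: 11.

11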